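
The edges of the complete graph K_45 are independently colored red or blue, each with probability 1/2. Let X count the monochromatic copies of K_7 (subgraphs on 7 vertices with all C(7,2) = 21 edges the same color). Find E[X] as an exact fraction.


Let X = Σ_S X_S over the C(45, 7) = 45379620 subsets S of size 7, where X_S = 1 if the K_7 on S is monochromatic.
For a fixed S, the K_7 on S has C(7, 2) = 21 edges. P[all 21 edges red] = (1/2)^21, and likewise for blue, so P[monochromatic] = 2·(1/2)^21 = 2^{1 − 21} = 1/1048576.
By linearity: E[X] = C(45, 7) · 2^{1 − 21} = 45379620 · 1/1048576 = 11344905/262144.
Numerically: E[X] ≈ 43.277.

E[X] = C(45,7)·2^(1−C(7,2)) = 11344905/262144 ≈ 43.277.


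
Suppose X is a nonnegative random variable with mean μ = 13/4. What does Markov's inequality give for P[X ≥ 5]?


μ = E[X] = 13/4, a = 5.
Markov: P[X ≥ 5] ≤ μ/a = (13/4)/5 = 13/20.
Numerically: ≈ 0.65000.
(Since a = 5 > μ = 3.25000, the bound 13/20 is < 1 and informative.)

P[X ≥ 5] ≤ 13/20 ≈ 0.65000.


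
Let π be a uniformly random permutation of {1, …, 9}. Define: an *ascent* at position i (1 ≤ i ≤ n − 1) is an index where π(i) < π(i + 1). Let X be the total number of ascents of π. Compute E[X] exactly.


Write X = Σ X_I over i = 1, …, 8, with X_I the indicator of one ascent.
There are 8 indicators.
For each fixed i, the pair (π(i), π(i+1)) is a uniformly random ordered pair of distinct values from {1, …, 9}; by symmetry P[π(i) < π(i+1)] = 1/2.
By linearity: E[X] = 8 · (1/2) = (9 − 1) · (1/2) = 4 ≈ 4.000000.

E[X] = 4 = 4.000000.


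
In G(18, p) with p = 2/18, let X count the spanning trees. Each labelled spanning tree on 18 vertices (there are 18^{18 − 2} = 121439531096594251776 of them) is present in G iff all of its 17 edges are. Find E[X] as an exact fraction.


K_18 has 18^{18 − 2} = 121439531096594251776 labelled spanning trees.
For each such spanning tree H, let X_H = 1 if all 17 edges of H are present in G. Then P[X_H = 1] = p^{17} = (1/9)^{17} = 1/16677181699666569.
By linearity of expectation: E[X] = Σ_H E[X_H] = 121439531096594251776 · p^{17} = 121439531096594251776 · 1/16677181699666569 = 65536/9.
Numerically: E[X] ≈ 7282.

E[X] = 121439531096594251776 · (1/9)^{17} = 65536/9 ≈ 7282.


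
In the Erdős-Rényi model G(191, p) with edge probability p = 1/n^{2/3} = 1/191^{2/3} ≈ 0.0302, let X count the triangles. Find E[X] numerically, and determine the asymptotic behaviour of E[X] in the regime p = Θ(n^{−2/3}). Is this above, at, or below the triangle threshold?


Number of potential triangles: C(191, 3) = 1143135.
Each occurs with probability p³ ≈ (0.0302)³ ≈ 2.74115e-05.
By linearity: E[X] = C(191, 3)·p³ ≈ 1143135 · 2.74115e-05 ≈ 31.335.
Since α = 2/3 < 1, p = c/n^{2/3} ≫ 1/n is above the triangle threshold p ~ 1/n. Asymptotically E[X] ~ (c³/6)·n^{3(1−α)} = (1³/6)·n^{1} → ∞; triangles are abundant w.h.p.

E[X] ≈ 31.335; in regime p = Θ(1/n^{2/3}) E[X] diverges (above the triangle threshold p ~ 1/n).


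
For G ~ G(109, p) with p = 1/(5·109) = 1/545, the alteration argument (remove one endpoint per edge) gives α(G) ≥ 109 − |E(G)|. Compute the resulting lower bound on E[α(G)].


E[|E(G)|] = C(109, 2)·p = 5886 · (1/545) = 54/5.
E[α(G)] ≥ n − E[|E(G)|] = 109 − 54/5 = 491/5.
Numerically: ≈ 98.20000.
(This is only a lower bound; the true E[α(G)] may be larger.)

E[α(G)] ≥ 491/5 ≈ 98.20000.


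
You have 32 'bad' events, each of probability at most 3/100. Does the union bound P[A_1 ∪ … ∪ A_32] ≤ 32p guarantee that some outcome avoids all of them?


Union bound: P[∪_{i=1}^{32} A_i] ≤ Σ_i P[A_i] ≤ 32·p = 32·(3/100) = 24/25.
Numerically: 24/25 ≈ 0.960000.
Is 24/25 < 1? YES.
Since P[∪ A_i] ≤ 24/25 < 1, the complement has P[∩ A_i^c] ≥ 1 − 24/25 = 1/25 > 0, so some outcome avoids every A_i.

32·p = 24/25 ≈ 0.960000; existence CERTIFIED by the union bound.


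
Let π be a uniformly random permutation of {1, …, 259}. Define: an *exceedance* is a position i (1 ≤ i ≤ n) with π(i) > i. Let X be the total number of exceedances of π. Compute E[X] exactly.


Write X = Σ_{i=1}^{259} X_i, where X_i = 1_{π(i) > i}.
For each fixed i, π(i) is uniform over {1, …, 259} (marginal of a uniform permutation), so P[π(i) > i] = (n − i)/n. Summing: Σ_{i=1}^{259} (n − i)/n = (0 + 1 + … + 258)/259 = 259(259 − 1)/(2·259) = (259 − 1)/2.
Hence E[X] = Σ_{i=1}^{259} (259 − i)/259 = 129 ≈ 129.000000.

E[X] = 129 = 129.000000.


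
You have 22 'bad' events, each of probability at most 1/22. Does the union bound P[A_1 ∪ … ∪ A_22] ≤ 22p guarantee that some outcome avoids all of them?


Union bound: P[∪_{i=1}^{22} A_i] ≤ Σ_i P[A_i] ≤ 22·p = 22·(1/22) = 1.
Numerically: 1 ≈ 1.0000.
Is 1 < 1? NO.
Since the bound 1 is ≥ 1, the union bound is uninformative here; it does NOT by itself certify existence.

22·p = 1 ≈ 1.0000; existence NOT certified by the union bound.


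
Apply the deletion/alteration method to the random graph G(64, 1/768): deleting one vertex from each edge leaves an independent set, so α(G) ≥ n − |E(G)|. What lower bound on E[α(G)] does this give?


E[|E(G)|] = C(64, 2)·p = 2016 · (1/768) = 21/8.
E[α(G)] ≥ n − E[|E(G)|] = 64 − 21/8 = 491/8.
Numerically: ≈ 61.3750.
(This is only a lower bound; the true E[α(G)] may be larger.)

E[α(G)] ≥ 491/8 ≈ 61.3750.


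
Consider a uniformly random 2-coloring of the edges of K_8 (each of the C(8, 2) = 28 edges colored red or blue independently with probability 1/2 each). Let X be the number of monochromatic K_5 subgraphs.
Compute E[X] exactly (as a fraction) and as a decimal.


Let X = Σ_S X_S over the C(8, 5) = 56 subsets S of size 5, where X_S = 1 if the K_5 on S is monochromatic.
For a fixed S, the K_5 on S has C(5, 2) = 10 edges. P[all 10 edges red] = (1/2)^10, and likewise for blue, so P[monochromatic] = 2·(1/2)^10 = 2^{1 − 10} = 1/512.
By linearity: E[X] = C(8, 5) · 2^{1 − 10} = 56 · 1/512 = 7/64.
Numerically: E[X] ≈ 0.10938.

E[X] = C(8,5)·2^(1−C(5,2)) = 7/64 ≈ 0.10938.


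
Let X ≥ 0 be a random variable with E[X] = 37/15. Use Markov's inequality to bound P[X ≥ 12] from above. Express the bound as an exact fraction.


μ = E[X] = 37/15, a = 12.
Markov: P[X ≥ 12] ≤ μ/a = (37/15)/12 = 37/180.
Numerically: ≈ 0.2056.
(Since a = 12 > μ = 2.4667, the bound 37/180 is < 1 and informative.)

P[X ≥ 12] ≤ 37/180 ≈ 0.2056.


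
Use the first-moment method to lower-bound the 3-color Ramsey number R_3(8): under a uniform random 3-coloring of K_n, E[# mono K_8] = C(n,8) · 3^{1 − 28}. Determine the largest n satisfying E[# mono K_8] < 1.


We need C(n, 8) · 3^{1 − 28} < 1, i.e. C(n, 8) < 3^{28 − 1} = 7625597484987.
Check values of n near the boundary:
  n = 152: C(152, 8) = 5859727868575; 5859727868575 < 7625597484987? YES
  n = 153: C(153, 8) = 6183023199255; 6183023199255 < 7625597484987? YES
  n = 154: C(154, 8) = 6521818990995; 6521818990995 < 7625597484987? YES
  n = 155: C(155, 8) = 6876747915675; 6876747915675 < 7625597484987? YES
  n = 156: C(156, 8) = 7248464019225; 7248464019225 < 7625597484987? YES
  n = 157: C(157, 8) = 7637643295425; 7637643295425 < 7625597484987? NO
The largest n with C(n, 8) < 7625597484987 is n = 156 (where E[X] = 805384891025/847288609443 ≈ 0.9505). Hence R_3(8) > 156, i.e. R_3(8) ≥ 157.

Largest n = 156; hence R_3(8) > 156.


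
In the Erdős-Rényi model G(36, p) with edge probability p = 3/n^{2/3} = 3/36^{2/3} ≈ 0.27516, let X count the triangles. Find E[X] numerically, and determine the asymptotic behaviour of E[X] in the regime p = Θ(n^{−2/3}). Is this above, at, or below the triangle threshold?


Number of potential triangles: C(36, 3) = 7140.
Each occurs with probability p³ ≈ (0.27516)³ ≈ 2.0833333e-02.
By linearity: E[X] = C(36, 3)·p³ ≈ 7140 · 2.0833333e-02 ≈ 148.75000.
Since α = 2/3 < 1, p = c/n^{2/3} ≫ 1/n is above the triangle threshold p ~ 1/n. Asymptotically E[X] ~ (c³/6)·n^{3(1−α)} = (3³/6)·n^{1} → ∞; triangles are abundant w.h.p.

E[X] ≈ 148.75000; in regime p = Θ(1/n^{2/3}) E[X] diverges (above the triangle threshold p ~ 1/n).


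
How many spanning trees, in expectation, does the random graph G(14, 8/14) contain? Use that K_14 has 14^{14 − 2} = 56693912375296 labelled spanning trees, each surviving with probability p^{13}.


K_14 has 14^{14 − 2} = 56693912375296 labelled spanning trees.
For each such spanning tree H, let X_H = 1 if all 13 edges of H are present in G. Then P[X_H = 1] = p^{13} = (4/7)^{13} = 67108864/96889010407.
By linearity of expectation: E[X] = Σ_H E[X_H] = 56693912375296 · p^{13} = 56693912375296 · 67108864/96889010407 = 274877906944/7.
Numerically: E[X] ≈ 3.927e+10.

E[X] = 56693912375296 · (4/7)^{13} = 274877906944/7 ≈ 3.927e+10.


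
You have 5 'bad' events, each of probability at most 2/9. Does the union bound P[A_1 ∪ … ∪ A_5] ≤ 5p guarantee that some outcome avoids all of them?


Union bound: P[∪_{i=1}^{5} A_i] ≤ Σ_i P[A_i] ≤ 5·p = 5·(2/9) = 10/9.
Numerically: 10/9 ≈ 1.11111.
Is 10/9 < 1? NO.
Since the bound 10/9 is ≥ 1, the union bound is uninformative here; it does NOT by itself certify existence.

5·p = 10/9 ≈ 1.11111; existence NOT certified by the union bound.


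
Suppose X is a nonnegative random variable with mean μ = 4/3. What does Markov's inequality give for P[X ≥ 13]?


μ = E[X] = 4/3, a = 13.
Markov: P[X ≥ 13] ≤ μ/a = (4/3)/13 = 4/39.
Numerically: ≈ 0.10256.
(Since a = 13 > μ = 1.33333, the bound 4/39 is < 1 and informative.)

P[X ≥ 13] ≤ 4/39 ≈ 0.10256.


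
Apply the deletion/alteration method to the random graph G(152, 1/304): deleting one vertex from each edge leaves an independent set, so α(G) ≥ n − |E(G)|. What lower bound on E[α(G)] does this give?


E[|E(G)|] = C(152, 2)·p = 11476 · (1/304) = 151/4.
E[α(G)] ≥ n − E[|E(G)|] = 152 − 151/4 = 457/4.
Numerically: ≈ 114.25000.
(This is only a lower bound; the true E[α(G)] may be larger.)

E[α(G)] ≥ 457/4 ≈ 114.25000.


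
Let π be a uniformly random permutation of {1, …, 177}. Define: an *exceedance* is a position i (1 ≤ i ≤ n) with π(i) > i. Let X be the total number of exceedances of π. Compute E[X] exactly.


Write X = Σ_{i=1}^{177} X_i, where X_i = 1_{π(i) > i}.
For each fixed i, π(i) is uniform over {1, …, 177} (marginal of a uniform permutation), so P[π(i) > i] = (n − i)/n. Summing: Σ_{i=1}^{177} (n − i)/n = (0 + 1 + … + 176)/177 = 177(177 − 1)/(2·177) = (177 − 1)/2.
Hence E[X] = Σ_{i=1}^{177} (177 − i)/177 = 88 ≈ 88.0000.

E[X] = 88 = 88.0000.


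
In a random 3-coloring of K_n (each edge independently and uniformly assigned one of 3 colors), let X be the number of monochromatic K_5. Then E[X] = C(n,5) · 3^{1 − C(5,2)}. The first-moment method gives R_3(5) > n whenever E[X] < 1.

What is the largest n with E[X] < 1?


We need C(n, 5) · 3^{1 − 10} < 1, i.e. C(n, 5) < 3^{10 − 1} = 19683.
Check values of n near the boundary:
  n = 14: C(14, 5) = 2002; 2002 < 19683? YES
  n = 15: C(15, 5) = 3003; 3003 < 19683? YES
  n = 16: C(16, 5) = 4368; 4368 < 19683? YES
  n = 17: C(17, 5) = 6188; 6188 < 19683? YES
  n = 18: C(18, 5) = 8568; 8568 < 19683? YES
  n = 19: C(19, 5) = 11628; 11628 < 19683? YES
  n = 20: C(20, 5) = 15504; 15504 < 19683? YES
  n = 21: C(21, 5) = 20349; 20349 < 19683? NO
  n = 22: C(22, 5) = 26334; 26334 < 19683? NO
  n = 23: C(23, 5) = 33649; 33649 < 19683? NO
The largest n with C(n, 5) < 19683 is n = 20 (where E[X] = 5168/6561 ≈ 0.787685). Hence R_3(5) > 20, i.e. R_3(5) ≥ 21.

Largest n = 20; hence R_3(5) > 20.


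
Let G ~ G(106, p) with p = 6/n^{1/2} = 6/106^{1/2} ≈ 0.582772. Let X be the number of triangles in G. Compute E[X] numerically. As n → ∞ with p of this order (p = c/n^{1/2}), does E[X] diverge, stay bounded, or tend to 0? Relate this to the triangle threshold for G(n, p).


Number of potential triangles: C(106, 3) = 192920.
Each occurs with probability p³ ≈ (0.582772)³ ≈ 1.97922402e-01.
By linearity: E[X] = C(106, 3)·p³ ≈ 192920 · 1.97922402e-01 ≈ 38183.189821.
Since α = 1/2 < 1, p = c/n^{1/2} ≫ 1/n is above the triangle threshold p ~ 1/n. Asymptotically E[X] ~ (c³/6)·n^{3(1−α)} = (6³/6)·n^{1.5} → ∞; triangles are abundant w.h.p.

E[X] ≈ 38183.189821; in regime p = Θ(1/n^{1/2}) E[X] diverges (above the triangle threshold p ~ 1/n).


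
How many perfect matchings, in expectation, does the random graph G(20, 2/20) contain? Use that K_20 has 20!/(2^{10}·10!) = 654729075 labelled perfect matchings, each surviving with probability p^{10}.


K_20 has 20!/(2^{10}·10!) = 654729075 labelled perfect matchings.
For each such perfect matching H, let X_H = 1 if all 10 edges of H are present in G. Then P[X_H = 1] = p^{10} = (1/10)^{10} = 1/10000000000.
By linearity: E[X] = Σ_H E[X_H] = 654729075 · p^{10} = 654729075 · 1/10000000000 = 26189163/400000000.
Numerically: E[X] ≈ 0.06547.

E[X] = 654729075 · (1/10)^{10} = 26189163/400000000 ≈ 0.06547.


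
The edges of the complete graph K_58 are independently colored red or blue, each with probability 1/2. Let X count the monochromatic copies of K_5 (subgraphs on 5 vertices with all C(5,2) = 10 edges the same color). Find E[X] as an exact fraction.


Let X = Σ_S X_S over the C(58, 5) = 4582116 subsets S of size 5, where X_S = 1 if the K_5 on S is monochromatic.
For a fixed S, the K_5 on S has C(5, 2) = 10 edges. P[all 10 edges red] = (1/2)^10, and likewise for blue, so P[monochromatic] = 2·(1/2)^10 = 2^{1 − 10} = 1/512.
By linearity of expectation: E[X] = C(58, 5) · 2^{1 − 10} = 4582116 · 1/512 = 1145529/128.
Numerically: E[X] ≈ 8949.445312.

E[X] = C(58,5)·2^(1−C(5,2)) = 1145529/128 ≈ 8949.445312.


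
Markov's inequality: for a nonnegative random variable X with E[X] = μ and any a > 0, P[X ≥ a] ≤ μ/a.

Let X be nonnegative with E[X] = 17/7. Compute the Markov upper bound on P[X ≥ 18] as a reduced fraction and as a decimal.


μ = E[X] = 17/7, a = 18.
Markov: P[X ≥ 18] ≤ μ/a = (17/7)/18 = 17/126.
Numerically: ≈ 0.1349.
(Since a = 18 > μ = 2.4286, the bound 17/126 is < 1 and informative.)

P[X ≥ 18] ≤ 17/126 ≈ 0.1349.


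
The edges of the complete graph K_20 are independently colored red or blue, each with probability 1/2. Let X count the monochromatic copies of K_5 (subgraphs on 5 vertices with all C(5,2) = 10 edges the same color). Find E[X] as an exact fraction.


Let X = Σ_S X_S over the C(20, 5) = 15504 subsets S of size 5, where X_S = 1 if the K_5 on S is monochromatic.
For a fixed S, the K_5 on S has C(5, 2) = 10 edges. P[all 10 edges red] = (1/2)^10, and likewise for blue, so P[monochromatic] = 2·(1/2)^10 = 2^{1 − 10} = 1/512.
Summing: E[X] = C(20, 5) · 2^{1 − 10} = 15504 · 1/512 = 969/32.
Numerically: E[X] ≈ 30.28125.

E[X] = C(20,5)·2^(1−C(5,2)) = 969/32 ≈ 30.28125.


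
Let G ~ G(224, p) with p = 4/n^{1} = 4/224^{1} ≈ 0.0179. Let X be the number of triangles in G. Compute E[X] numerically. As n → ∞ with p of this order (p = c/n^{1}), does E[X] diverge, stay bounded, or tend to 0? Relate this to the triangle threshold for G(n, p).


Number of potential triangles: C(224, 3) = 1848224.
Each occurs with probability p³ ≈ (0.0179)³ ≈ 5.69424e-06.
By linearity: E[X] = C(224, 3)·p³ ≈ 1848224 · 5.69424e-06 ≈ 10.524.
Here α = 1, so p = 4/n is exactly at the triangle threshold p ~ 1/n. Asymptotically E[X] → c³/6 = 4³/6 = 32/3 ≈ 10.667, a bounded constant. In this regime the triangle count is asymptotically Poisson(c³/6).

E[X] ≈ 10.524; in regime p = Θ(1/n^{1}) E[X] stays bounded (at the triangle threshold p ~ 1/n).


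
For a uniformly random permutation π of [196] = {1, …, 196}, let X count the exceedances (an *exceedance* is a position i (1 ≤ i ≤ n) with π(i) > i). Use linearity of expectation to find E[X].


Write X = Σ_{i=1}^{196} X_i, where X_i = 1_{π(i) > i}.
For each fixed i, π(i) is uniform over {1, …, 196} (marginal of a uniform permutation), so P[π(i) > i] = (n − i)/n. Summing: Σ_{i=1}^{196} (n − i)/n = (0 + 1 + … + 195)/196 = 196(196 − 1)/(2·196) = (196 − 1)/2.
Hence E[X] = Σ_{i=1}^{196} (196 − i)/196 = 195/2 ≈ 97.50000.

E[X] = 195/2 = 97.50000.


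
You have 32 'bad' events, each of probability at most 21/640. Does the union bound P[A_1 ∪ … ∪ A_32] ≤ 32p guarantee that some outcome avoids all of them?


Union bound: P[∪_{i=1}^{32} A_i] ≤ Σ_i P[A_i] ≤ 32·p = 32·(21/640) = 21/20.
Numerically: 21/20 ≈ 1.050000.
Is 21/20 < 1? NO.
Since the bound 21/20 is ≥ 1, the union bound is uninformative here; it does NOT by itself certify existence.

32·p = 21/20 ≈ 1.050000; existence NOT certified by the union bound.


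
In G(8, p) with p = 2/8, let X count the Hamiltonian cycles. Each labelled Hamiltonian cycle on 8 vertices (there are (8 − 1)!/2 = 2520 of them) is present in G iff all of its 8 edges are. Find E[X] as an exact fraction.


K_8 has (8 − 1)!/2 = 2520 labelled Hamiltonian cycles.
For each such Hamiltonian cycle H, let X_H = 1 if all 8 edges of H are present in G. Then P[X_H = 1] = p^{8} = (1/4)^{8} = 1/65536.
Summing the indicators: E[X] = Σ_H E[X_H] = 2520 · p^{8} = 2520 · 1/65536 = 315/8192.
Numerically: E[X] ≈ 0.038452.

E[X] = 2520 · (1/4)^{8} = 315/8192 ≈ 0.038452.


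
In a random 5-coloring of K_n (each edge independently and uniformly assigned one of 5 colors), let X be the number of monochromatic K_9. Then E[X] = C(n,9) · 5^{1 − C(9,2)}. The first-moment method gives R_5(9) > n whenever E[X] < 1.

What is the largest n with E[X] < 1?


We need C(n, 9) · 5^{1 − 36} < 1, i.e. C(n, 9) < 5^{36 − 1} = 2910383045673370361328125.
Check values of n near the boundary:
  n = 2169: C(2169, 9) = 2879753360044504243499683; 2879753360044504243499683 < 2910383045673370361328125? YES
  n = 2170: C(2170, 9) = 2891746779868845075610510; 2891746779868845075610510 < 2910383045673370361328125? YES
  n = 2171: C(2171, 9) = 2903784578674959601827205; 2903784578674959601827205 < 2910383045673370361328125? YES
  n = 2172: C(2172, 9) = 2915866900084148060642020; 2915866900084148060642020 < 2910383045673370361328125? NO
  n = 2173: C(2173, 9) = 2927993888115921319674265; 2927993888115921319674265 < 2910383045673370361328125? NO
  n = 2174: C(2174, 9) = 2940165687188920530702934; 2940165687188920530702934 < 2910383045673370361328125? NO
The largest n with C(n, 9) < 2910383045673370361328125 is n = 2171 (where E[X] = 580756915734991920365441/582076609134674072265625 ≈ 0.9977). Hence R_5(9) > 2171, i.e. R_5(9) ≥ 2172.

Largest n = 2171; hence R_5(9) > 2171.


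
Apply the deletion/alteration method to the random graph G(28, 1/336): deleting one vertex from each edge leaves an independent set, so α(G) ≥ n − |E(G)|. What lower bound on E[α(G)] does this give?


E[|E(G)|] = C(28, 2)·p = 378 · (1/336) = 9/8.
E[α(G)] ≥ n − E[|E(G)|] = 28 − 9/8 = 215/8.
Numerically: ≈ 26.875.
(This is only a lower bound; the true E[α(G)] may be larger.)

E[α(G)] ≥ 215/8 ≈ 26.875.


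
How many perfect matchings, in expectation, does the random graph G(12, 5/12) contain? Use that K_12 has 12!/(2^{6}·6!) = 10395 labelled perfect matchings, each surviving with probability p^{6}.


K_12 has 12!/(2^{6}·6!) = 10395 labelled perfect matchings.
For each such perfect matching H, let X_H = 1 if all 6 edges of H are present in G. Then P[X_H = 1] = p^{6} = (5/12)^{6} = 15625/2985984.
Summing the indicators: E[X] = Σ_H E[X_H] = 10395 · p^{6} = 10395 · 15625/2985984 = 6015625/110592.
Numerically: E[X] ≈ 54.395.

E[X] = 10395 · (5/12)^{6} = 6015625/110592 ≈ 54.395.


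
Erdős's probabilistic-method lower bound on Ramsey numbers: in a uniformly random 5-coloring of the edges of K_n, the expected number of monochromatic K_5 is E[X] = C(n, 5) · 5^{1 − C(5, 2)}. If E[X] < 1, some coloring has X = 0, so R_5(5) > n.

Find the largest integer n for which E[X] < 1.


We need C(n, 5) · 5^{1 − 10} < 1, i.e. C(n, 5) < 5^{10 − 1} = 1953125.
Check values of n near the boundary:
  n = 45: C(45, 5) = 1221759; 1221759 < 1953125? YES
  n = 46: C(46, 5) = 1370754; 1370754 < 1953125? YES
  n = 47: C(47, 5) = 1533939; 1533939 < 1953125? YES
  n = 48: C(48, 5) = 1712304; 1712304 < 1953125? YES
  n = 49: C(49, 5) = 1906884; 1906884 < 1953125? YES
  n = 50: C(50, 5) = 2118760; 2118760 < 1953125? NO
  n = 51: C(51, 5) = 2349060; 2349060 < 1953125? NO
The largest n with C(n, 5) < 1953125 is n = 49 (where E[X] = 1906884/1953125 ≈ 0.976325). Hence R_5(5) > 49, i.e. R_5(5) ≥ 50.

Largest n = 49; hence R_5(5) > 49.


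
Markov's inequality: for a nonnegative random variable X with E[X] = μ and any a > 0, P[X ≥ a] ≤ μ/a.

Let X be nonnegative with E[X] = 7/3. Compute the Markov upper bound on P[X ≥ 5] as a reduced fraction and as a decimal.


μ = E[X] = 7/3, a = 5.
Markov: P[X ≥ 5] ≤ μ/a = (7/3)/5 = 7/15.
Numerically: ≈ 0.4667.
(Since a = 5 > μ = 2.3333, the bound 7/15 is < 1 and informative.)

P[X ≥ 5] ≤ 7/15 ≈ 0.4667.


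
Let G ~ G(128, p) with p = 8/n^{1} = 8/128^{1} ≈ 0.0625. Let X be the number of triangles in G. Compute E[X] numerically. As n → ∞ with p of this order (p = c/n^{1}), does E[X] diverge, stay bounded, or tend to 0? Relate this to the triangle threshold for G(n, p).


Number of potential triangles: C(128, 3) = 341376.
Each occurs with probability p³ ≈ (0.0625)³ ≈ 2.441406e-04.
By linearity: E[X] = C(128, 3)·p³ ≈ 341376 · 2.441406e-04 ≈ 83.3438.
Here α = 1, so p = 8/n is exactly at the triangle threshold p ~ 1/n. Asymptotically E[X] → c³/6 = 8³/6 = 256/3 ≈ 85.3333, a bounded constant. In this regime the triangle count is asymptotically Poisson(c³/6).

E[X] ≈ 83.3438; in regime p = Θ(1/n^{1}) E[X] stays bounded (at the triangle threshold p ~ 1/n).


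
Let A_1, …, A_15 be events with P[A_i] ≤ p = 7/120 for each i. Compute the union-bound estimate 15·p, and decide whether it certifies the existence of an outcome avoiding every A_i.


Union bound: P[∪_{i=1}^{15} A_i] ≤ Σ_i P[A_i] ≤ 15·p = 15·(7/120) = 7/8.
Numerically: 7/8 ≈ 0.8750000.
Is 7/8 < 1? YES.
Since P[∪ A_i] ≤ 7/8 < 1, the complement has P[∩ A_i^c] ≥ 1 − 7/8 = 1/8 > 0, so some outcome avoids every A_i.

15·p = 7/8 ≈ 0.8750000; existence CERTIFIED by the union bound.


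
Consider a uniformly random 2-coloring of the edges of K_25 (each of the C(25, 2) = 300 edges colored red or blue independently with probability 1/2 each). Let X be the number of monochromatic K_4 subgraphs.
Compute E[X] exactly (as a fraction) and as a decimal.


Let X = Σ_S X_S over the C(25, 4) = 12650 subsets S of size 4, where X_S = 1 if the K_4 on S is monochromatic.
For a fixed S, the K_4 on S has C(4, 2) = 6 edges. P[all 6 edges red] = (1/2)^6, and likewise for blue, so P[monochromatic] = 2·(1/2)^6 = 2^{1 − 6} = 1/32.
Summing: E[X] = C(25, 4) · 2^{1 − 6} = 12650 · 1/32 = 6325/16.
Numerically: E[X] ≈ 395.312.

E[X] = C(25,4)·2^(1−C(4,2)) = 6325/16 ≈ 395.312.


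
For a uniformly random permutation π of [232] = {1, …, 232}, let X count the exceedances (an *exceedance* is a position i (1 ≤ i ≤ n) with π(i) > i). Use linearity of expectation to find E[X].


Write X = Σ_{i=1}^{232} X_i, where X_i = 1_{π(i) > i}.
For each fixed i, π(i) is uniform over {1, …, 232} (marginal of a uniform permutation), so P[π(i) > i] = (n − i)/n. Summing: Σ_{i=1}^{232} (n − i)/n = (0 + 1 + … + 231)/232 = 232(232 − 1)/(2·232) = (232 − 1)/2.
Hence E[X] = Σ_{i=1}^{232} (232 − i)/232 = 231/2 ≈ 115.50000.

E[X] = 231/2 = 115.50000.


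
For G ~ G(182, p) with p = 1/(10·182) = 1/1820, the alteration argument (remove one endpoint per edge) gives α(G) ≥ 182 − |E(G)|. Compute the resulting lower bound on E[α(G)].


E[|E(G)|] = C(182, 2)·p = 16471 · (1/1820) = 181/20.
E[α(G)] ≥ n − E[|E(G)|] = 182 − 181/20 = 3459/20.
Numerically: ≈ 172.950.
(This is only a lower bound; the true E[α(G)] may be larger.)

E[α(G)] ≥ 3459/20 ≈ 172.950.


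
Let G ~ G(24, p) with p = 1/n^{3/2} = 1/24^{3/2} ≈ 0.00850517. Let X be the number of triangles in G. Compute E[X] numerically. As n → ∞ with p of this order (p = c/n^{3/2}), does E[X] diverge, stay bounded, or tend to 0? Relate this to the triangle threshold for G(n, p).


Number of potential triangles: C(24, 3) = 2024.
Each occurs with probability p³ ≈ (0.00850517)³ ≈ 6.15246869e-07.
By linearity: E[X] = C(24, 3)·p³ ≈ 2024 · 6.15246869e-07 ≈ 0.001245.
Since α = 3/2 > 1, p = c/n^{3/2} = o(1/n) is below the triangle threshold p ~ 1/n. Asymptotically E[X] ~ (c³/6)·n^{3(1−α)} = (1³/6)·n^{-1.5} → 0, so by Markov's inequality G has no triangles w.h.p.

E[X] ≈ 0.001245; in regime p = Θ(1/n^{3/2}) E[X] tends to 0 (below the triangle threshold p ~ 1/n).


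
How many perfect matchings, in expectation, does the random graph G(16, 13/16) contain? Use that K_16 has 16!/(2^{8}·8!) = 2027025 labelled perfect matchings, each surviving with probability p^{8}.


K_16 has 16!/(2^{8}·8!) = 2027025 labelled perfect matchings.
For each such perfect matching H, let X_H = 1 if all 8 edges of H are present in G. Then P[X_H = 1] = p^{8} = (13/16)^{8} = 815730721/4294967296.
Summing the indicators: E[X] = Σ_H E[X_H] = 2027025 · p^{8} = 2027025 · 815730721/4294967296 = 1653506564735025/4294967296.
Numerically: E[X] ≈ 3.85e+05.

E[X] = 2027025 · (13/16)^{8} = 1653506564735025/4294967296 ≈ 3.85e+05.


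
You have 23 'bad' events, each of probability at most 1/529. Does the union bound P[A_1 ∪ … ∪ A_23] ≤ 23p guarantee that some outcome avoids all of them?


Union bound: P[∪_{i=1}^{23} A_i] ≤ Σ_i P[A_i] ≤ 23·p = 23·(1/529) = 1/23.
Numerically: 1/23 ≈ 0.043.
Is 1/23 < 1? YES.
Since P[∪ A_i] ≤ 1/23 < 1, the complement has P[∩ A_i^c] ≥ 1 − 1/23 = 22/23 > 0, so some outcome avoids every A_i.

23·p = 1/23 ≈ 0.043; existence CERTIFIED by the union bound.


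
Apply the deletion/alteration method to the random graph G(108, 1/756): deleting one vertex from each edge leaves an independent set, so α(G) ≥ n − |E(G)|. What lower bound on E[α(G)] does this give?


E[|E(G)|] = C(108, 2)·p = 5778 · (1/756) = 107/14.
E[α(G)] ≥ n − E[|E(G)|] = 108 − 107/14 = 1405/14.
Numerically: ≈ 100.357143.
(This is only a lower bound; the true E[α(G)] may be larger.)

E[α(G)] ≥ 1405/14 ≈ 100.357143.


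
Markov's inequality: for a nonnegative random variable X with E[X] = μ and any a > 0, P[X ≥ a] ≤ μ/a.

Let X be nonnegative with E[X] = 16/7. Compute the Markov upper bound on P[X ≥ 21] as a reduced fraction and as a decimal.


μ = E[X] = 16/7, a = 21.
Markov: P[X ≥ 21] ≤ μ/a = (16/7)/21 = 16/147.
Numerically: ≈ 0.10884.
(Since a = 21 > μ = 2.28571, the bound 16/147 is < 1 and informative.)

P[X ≥ 21] ≤ 16/147 ≈ 0.10884.


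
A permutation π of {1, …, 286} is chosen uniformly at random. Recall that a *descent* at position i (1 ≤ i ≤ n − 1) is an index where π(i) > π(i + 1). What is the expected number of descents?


Write X = Σ X_I over i = 1, …, 285, with X_I the indicator of one descent.
There are 285 indicators.
For each fixed i, the pair (π(i), π(i+1)) is a uniformly random ordered pair of distinct values from {1, …, 286}; by symmetry P[π(i) > π(i+1)] = 1/2.
By linearity: E[X] = 285 · (1/2) = (286 − 1) · (1/2) = 285/2 ≈ 142.500000.

E[X] = 285/2 = 142.500000.


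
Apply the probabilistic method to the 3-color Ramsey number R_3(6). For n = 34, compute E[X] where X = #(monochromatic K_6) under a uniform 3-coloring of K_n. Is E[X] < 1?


E[X] = C(34, 6) · 3^{1 − 15} = 1344904 · 3^{−14} = 1344904/4782969.
As a reduced fraction: E[X] = 1344904/4782969 ≈ 0.2812.
Is E[X] < 1? YES.
Since E[X] < 1, there exists a 3-coloring of K_{34} with no monochromatic K_6; hence R_3(6) > 34.

E[X] = 1344904/4782969 ≈ 0.2812; E[X] < 1, so R_3(6) > 34.


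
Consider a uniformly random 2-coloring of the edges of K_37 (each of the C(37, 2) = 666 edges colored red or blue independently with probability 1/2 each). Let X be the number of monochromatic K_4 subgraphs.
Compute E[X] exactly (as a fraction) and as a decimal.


Let X = Σ_S X_S over the C(37, 4) = 66045 subsets S of size 4, where X_S = 1 if the K_4 on S is monochromatic.
For a fixed S, the K_4 on S has C(4, 2) = 6 edges. P[all 6 edges red] = (1/2)^6, and likewise for blue, so P[monochromatic] = 2·(1/2)^6 = 2^{1 − 6} = 1/32.
By linearity: E[X] = C(37, 4) · 2^{1 − 6} = 66045 · 1/32 = 66045/32.
Numerically: E[X] ≈ 2063.906250.

E[X] = C(37,4)·2^(1−C(4,2)) = 66045/32 ≈ 2063.906250.


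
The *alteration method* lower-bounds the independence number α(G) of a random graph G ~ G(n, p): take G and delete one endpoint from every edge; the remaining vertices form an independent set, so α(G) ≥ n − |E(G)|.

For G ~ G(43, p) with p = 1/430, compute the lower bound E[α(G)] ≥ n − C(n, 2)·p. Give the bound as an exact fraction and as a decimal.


E[|E(G)|] = C(43, 2)·p = 903 · (1/430) = 21/10.
E[α(G)] ≥ n − E[|E(G)|] = 43 − 21/10 = 409/10.
Numerically: ≈ 40.90000.
(This is only a lower bound; the true E[α(G)] may be larger.)

E[α(G)] ≥ 409/10 ≈ 40.90000.


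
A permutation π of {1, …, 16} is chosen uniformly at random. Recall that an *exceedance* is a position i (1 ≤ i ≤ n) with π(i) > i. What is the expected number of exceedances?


Write X = Σ_{i=1}^{16} X_i, where X_i = 1_{π(i) > i}.
For each fixed i, π(i) is uniform over {1, …, 16} (marginal of a uniform permutation), so P[π(i) > i] = (n − i)/n. Summing: Σ_{i=1}^{16} (n − i)/n = (0 + 1 + … + 15)/16 = 16(16 − 1)/(2·16) = (16 − 1)/2.
Hence E[X] = Σ_{i=1}^{16} (16 − i)/16 = 15/2 ≈ 7.500000.

E[X] = 15/2 = 7.500000.


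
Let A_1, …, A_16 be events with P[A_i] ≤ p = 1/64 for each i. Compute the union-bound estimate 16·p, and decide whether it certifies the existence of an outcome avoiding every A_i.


Union bound: P[∪_{i=1}^{16} A_i] ≤ Σ_i P[A_i] ≤ 16·p = 16·(1/64) = 1/4.
Numerically: 1/4 ≈ 0.2500000.
Is 1/4 < 1? YES.
Since P[∪ A_i] ≤ 1/4 < 1, the complement has P[∩ A_i^c] ≥ 1 − 1/4 = 3/4 > 0, so some outcome avoids every A_i.

16·p = 1/4 ≈ 0.2500000; existence CERTIFIED by the union bound.


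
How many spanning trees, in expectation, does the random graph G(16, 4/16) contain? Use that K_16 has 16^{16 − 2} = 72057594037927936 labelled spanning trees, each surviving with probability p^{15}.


K_16 has 16^{16 − 2} = 72057594037927936 labelled spanning trees.
For each such spanning tree H, let X_H = 1 if all 15 edges of H are present in G. Then P[X_H = 1] = p^{15} = (1/4)^{15} = 1/1073741824.
By linearity of expectation: E[X] = Σ_H E[X_H] = 72057594037927936 · p^{15} = 72057594037927936 · 1/1073741824 = 67108864.
Numerically: E[X] ≈ 6.71e+07.

E[X] = 72057594037927936 · (1/4)^{15} = 67108864 ≈ 6.71e+07.


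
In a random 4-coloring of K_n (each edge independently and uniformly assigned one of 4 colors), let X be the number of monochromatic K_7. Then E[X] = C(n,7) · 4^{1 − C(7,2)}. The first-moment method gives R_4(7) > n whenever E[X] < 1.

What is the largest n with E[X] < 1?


We need C(n, 7) · 4^{1 − 21} < 1, i.e. C(n, 7) < 4^{21 − 1} = 1099511627776.
Check values of n near the boundary:
  n = 177: C(177, 7) = 957664425960; 957664425960 < 1099511627776? YES
  n = 178: C(178, 7) = 996867063280; 996867063280 < 1099511627776? YES
  n = 179: C(179, 7) = 1037437234460; 1037437234460 < 1099511627776? YES
  n = 180: C(180, 7) = 1079414463600; 1079414463600 < 1099511627776? YES
  n = 181: C(181, 7) = 1122839183400; 1122839183400 < 1099511627776? NO
  n = 182: C(182, 7) = 1167752750736; 1167752750736 < 1099511627776? NO
The largest n with C(n, 7) < 1099511627776 is n = 180 (where E[X] = 67463403975/68719476736 ≈ 0.98172). Hence R_4(7) > 180, i.e. R_4(7) ≥ 181.

Largest n = 180; hence R_4(7) > 180.


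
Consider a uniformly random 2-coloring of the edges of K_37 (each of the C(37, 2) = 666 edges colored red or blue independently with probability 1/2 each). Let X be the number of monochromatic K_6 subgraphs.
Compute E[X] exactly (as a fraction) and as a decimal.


Let X = Σ_S X_S over the C(37, 6) = 2324784 subsets S of size 6, where X_S = 1 if the K_6 on S is monochromatic.
For a fixed S, the K_6 on S has C(6, 2) = 15 edges. P[all 15 edges red] = (1/2)^15, and likewise for blue, so P[monochromatic] = 2·(1/2)^15 = 2^{1 − 15} = 1/16384.
Summing: E[X] = C(37, 6) · 2^{1 − 15} = 2324784 · 1/16384 = 145299/1024.
Numerically: E[X] ≈ 141.89355.

E[X] = C(37,6)·2^(1−C(6,2)) = 145299/1024 ≈ 141.89355.


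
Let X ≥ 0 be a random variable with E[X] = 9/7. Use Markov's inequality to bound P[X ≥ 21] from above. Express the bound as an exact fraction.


μ = E[X] = 9/7, a = 21.
Markov: P[X ≥ 21] ≤ μ/a = (9/7)/21 = 3/49.
Numerically: ≈ 0.06122.
(Since a = 21 > μ = 1.28571, the bound 3/49 is < 1 and informative.)

P[X ≥ 21] ≤ 3/49 ≈ 0.06122.


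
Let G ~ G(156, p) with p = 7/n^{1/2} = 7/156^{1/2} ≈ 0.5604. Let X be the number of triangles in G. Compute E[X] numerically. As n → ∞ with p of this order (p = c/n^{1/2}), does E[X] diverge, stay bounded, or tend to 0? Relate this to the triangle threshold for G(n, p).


Number of potential triangles: C(156, 3) = 620620.
Each occurs with probability p³ ≈ (0.5604)³ ≈ 1.760383e-01.
By linearity: E[X] = C(156, 3)·p³ ≈ 620620 · 1.760383e-01 ≈ 109252.9040.
Since α = 1/2 < 1, p = c/n^{1/2} ≫ 1/n is above the triangle threshold p ~ 1/n. Asymptotically E[X] ~ (c³/6)·n^{3(1−α)} = (7³/6)·n^{1.5} → ∞; triangles are abundant w.h.p.

E[X] ≈ 109252.9040; in regime p = Θ(1/n^{1/2}) E[X] diverges (above the triangle threshold p ~ 1/n).


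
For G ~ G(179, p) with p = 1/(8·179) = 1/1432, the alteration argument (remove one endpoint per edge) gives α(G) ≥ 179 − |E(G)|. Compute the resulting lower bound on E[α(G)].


E[|E(G)|] = C(179, 2)·p = 15931 · (1/1432) = 89/8.
E[α(G)] ≥ n − E[|E(G)|] = 179 − 89/8 = 1343/8.
Numerically: ≈ 167.875.
(This is only a lower bound; the true E[α(G)] may be larger.)

E[α(G)] ≥ 1343/8 ≈ 167.875.


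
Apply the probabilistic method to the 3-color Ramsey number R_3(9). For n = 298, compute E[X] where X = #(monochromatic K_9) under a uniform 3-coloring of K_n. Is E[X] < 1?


E[X] = C(298, 9) · 3^{1 − 36} = 45207677551849890 · 3^{−35} = 45207677551849890/50031545098999707.
As a reduced fraction: E[X] = 15069225850616630/16677181699666569 ≈ 0.9035835.
Is E[X] < 1? YES.
Since E[X] < 1, there exists a 3-coloring of K_{298} with no monochromatic K_9; hence R_3(9) > 298.

E[X] = 15069225850616630/16677181699666569 ≈ 0.9035835; E[X] < 1, so R_3(9) > 298.


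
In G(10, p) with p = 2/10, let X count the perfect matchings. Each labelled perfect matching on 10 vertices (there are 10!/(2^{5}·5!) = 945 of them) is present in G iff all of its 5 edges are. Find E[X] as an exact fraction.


K_10 has 10!/(2^{5}·5!) = 945 labelled perfect matchings.
For each such perfect matching H, let X_H = 1 if all 5 edges of H are present in G. Then P[X_H = 1] = p^{5} = (1/5)^{5} = 1/3125.
By linearity of expectation: E[X] = Σ_H E[X_H] = 945 · p^{5} = 945 · 1/3125 = 189/625.
Numerically: E[X] ≈ 0.3024.

E[X] = 945 · (1/5)^{5} = 189/625 ≈ 0.3024.


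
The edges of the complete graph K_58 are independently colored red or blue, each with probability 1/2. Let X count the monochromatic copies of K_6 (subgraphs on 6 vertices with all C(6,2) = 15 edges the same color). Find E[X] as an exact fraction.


Let X = Σ_S X_S over the C(58, 6) = 40475358 subsets S of size 6, where X_S = 1 if the K_6 on S is monochromatic.
For a fixed S, the K_6 on S has C(6, 2) = 15 edges. P[all 15 edges red] = (1/2)^15, and likewise for blue, so P[monochromatic] = 2·(1/2)^15 = 2^{1 − 15} = 1/16384.
Summing: E[X] = C(58, 6) · 2^{1 − 15} = 40475358 · 1/16384 = 20237679/8192.
Numerically: E[X] ≈ 2470.419800.

E[X] = C(58,6)·2^(1−C(6,2)) = 20237679/8192 ≈ 2470.419800.


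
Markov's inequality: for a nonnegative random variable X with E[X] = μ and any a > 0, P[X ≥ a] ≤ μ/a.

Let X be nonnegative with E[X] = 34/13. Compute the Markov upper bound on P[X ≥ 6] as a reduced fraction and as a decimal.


μ = E[X] = 34/13, a = 6.
Markov: P[X ≥ 6] ≤ μ/a = (34/13)/6 = 17/39.
Numerically: ≈ 0.436.
(Since a = 6 > μ = 2.615, the bound 17/39 is < 1 and informative.)

P[X ≥ 6] ≤ 17/39 ≈ 0.436.


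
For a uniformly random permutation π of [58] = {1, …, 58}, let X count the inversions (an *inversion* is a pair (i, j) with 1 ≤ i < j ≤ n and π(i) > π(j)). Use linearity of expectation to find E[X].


Write X = Σ X_I over the C(58, 2) = 1653 pairs i < j, with X_I the indicator of one inversion.
There are 1653 indicators.
For each fixed pair i < j, the values π(i) and π(j) are two distinct elements of {1, …, 58} in uniformly random order; by symmetry P[π(i) > π(j)] = 1/2.
By linearity: E[X] = 1653 · (1/2) = C(58, 2) · (1/2) = 1653/2 = 1653/2 ≈ 826.50000.

E[X] = 1653/2 = 826.50000.


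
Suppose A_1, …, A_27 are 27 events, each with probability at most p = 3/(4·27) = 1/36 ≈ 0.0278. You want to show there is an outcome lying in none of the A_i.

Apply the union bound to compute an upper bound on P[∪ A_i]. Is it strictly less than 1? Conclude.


Union bound: P[∪_{i=1}^{27} A_i] ≤ Σ_i P[A_i] ≤ 27·p = 27·(1/36) = 3/4.
Numerically: 3/4 ≈ 0.7500.
Is 3/4 < 1? YES.
Since P[∪ A_i] ≤ 3/4 < 1, the complement has P[∩ A_i^c] ≥ 1 − 3/4 = 1/4 > 0, so some outcome avoids every A_i.

27·p = 3/4 ≈ 0.7500; existence CERTIFIED by the union bound.


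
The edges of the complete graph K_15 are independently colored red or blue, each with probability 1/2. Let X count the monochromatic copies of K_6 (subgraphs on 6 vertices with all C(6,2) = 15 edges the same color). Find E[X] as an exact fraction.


Let X = Σ_S X_S over the C(15, 6) = 5005 subsets S of size 6, where X_S = 1 if the K_6 on S is monochromatic.
For a fixed S, the K_6 on S has C(6, 2) = 15 edges. P[all 15 edges red] = (1/2)^15, and likewise for blue, so P[monochromatic] = 2·(1/2)^15 = 2^{1 − 15} = 1/16384.
By linearity: E[X] = C(15, 6) · 2^{1 − 15} = 5005 · 1/16384 = 5005/16384.
Numerically: E[X] ≈ 0.305.

E[X] = C(15,6)·2^(1−C(6,2)) = 5005/16384 ≈ 0.305.


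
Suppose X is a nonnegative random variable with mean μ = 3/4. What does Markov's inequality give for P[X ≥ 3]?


μ = E[X] = 3/4, a = 3.
Markov: P[X ≥ 3] ≤ μ/a = (3/4)/3 = 1/4.
Numerically: ≈ 0.250.
(Since a = 3 > μ = 0.750, the bound 1/4 is < 1 and informative.)

P[X ≥ 3] ≤ 1/4 ≈ 0.250.


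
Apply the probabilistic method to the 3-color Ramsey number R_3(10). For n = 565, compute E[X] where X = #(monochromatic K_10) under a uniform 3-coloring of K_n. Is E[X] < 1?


E[X] = C(565, 10) · 3^{1 − 45} = 843210704398024361828 · 3^{−44} = 843210704398024361828/984770902183611232881.
As a reduced fraction: E[X] = 843210704398024361828/984770902183611232881 ≈ 0.85625.
Is E[X] < 1? YES.
Since E[X] < 1, there exists a 3-coloring of K_{565} with no monochromatic K_10; hence R_3(10) > 565.

E[X] = 843210704398024361828/984770902183611232881 ≈ 0.85625; E[X] < 1, so R_3(10) > 565.


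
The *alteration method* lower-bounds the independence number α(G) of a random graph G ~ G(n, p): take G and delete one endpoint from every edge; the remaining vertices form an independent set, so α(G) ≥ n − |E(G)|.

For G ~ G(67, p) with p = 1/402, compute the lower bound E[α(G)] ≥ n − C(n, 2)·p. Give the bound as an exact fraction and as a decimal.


E[|E(G)|] = C(67, 2)·p = 2211 · (1/402) = 11/2.
E[α(G)] ≥ n − E[|E(G)|] = 67 − 11/2 = 123/2.
Numerically: ≈ 61.50000.
(This is only a lower bound; the true E[α(G)] may be larger.)

E[α(G)] ≥ 123/2 ≈ 61.50000.
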